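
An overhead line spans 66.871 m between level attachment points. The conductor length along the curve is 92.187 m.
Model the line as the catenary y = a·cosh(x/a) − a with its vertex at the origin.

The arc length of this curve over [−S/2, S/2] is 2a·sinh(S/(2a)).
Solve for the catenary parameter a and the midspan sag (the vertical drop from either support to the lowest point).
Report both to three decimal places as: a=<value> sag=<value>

seed: a₀ = √(S³/(24(L−S))) = √(66.871³/(24·25.316)) = 22.184700
iter 1: u=1.507142  f(a)=+3.036e+00  f'(a)=-2.845e+00  a ← 22.184700 − (+3.036e+00/-2.845e+00) = 23.251903
iter 2: u=1.437968  f(a)=+2.328e-01  f'(a)=-2.424e+00  a ← 23.251903 − (+2.328e-01/-2.424e+00) = 23.347959
iter 3: u=1.432052  f(a)=+1.620e-03  f'(a)=-2.390e+00  a ← 23.347959 − (+1.620e-03/-2.390e+00) = 23.348637
iter 4: u=1.432011  f(a)=+7.971e-08  f'(a)=-2.390e+00  a ← 23.348637 − (+7.971e-08/-2.390e+00) = 23.348637
iter 5: u=1.432011  f(a)=+0.000e+00  f'(a)=-2.390e+00  a ← 23.348637 − (+0.000e+00/-2.390e+00) = 23.348637
converged: |Δa| < 1e-12 after 5 iterations
sag = a·(cosh(S/(2a)) − 1) = 23.348637·(cosh(1.432011) − 1) = 28.321176
T_max/T_min = cosh(S/(2a)) = 2.212969

a=23.349 sag=28.321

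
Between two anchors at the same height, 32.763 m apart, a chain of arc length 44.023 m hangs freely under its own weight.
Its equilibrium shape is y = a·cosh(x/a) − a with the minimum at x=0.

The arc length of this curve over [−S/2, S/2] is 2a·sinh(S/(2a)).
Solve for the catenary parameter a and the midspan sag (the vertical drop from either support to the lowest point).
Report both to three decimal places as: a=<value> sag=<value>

seed: a₀ = √(S³/(24(L−S))) = √(32.763³/(24·11.260)) = 11.407768
iter 1: u=1.435995  f(a)=+1.220e+00  f'(a)=-2.412e+00  a ← 11.407768 − (+1.220e+00/-2.412e+00) = 11.913346
iter 2: u=1.375055  f(a)=+8.576e-02  f'(a)=-2.084e+00  a ← 11.913346 − (+8.576e-02/-2.084e+00) = 11.954501
iter 3: u=1.370321  f(a)=+4.950e-04  f'(a)=-2.060e+00  a ← 11.954501 − (+4.950e-04/-2.060e+00) = 11.954741
iter 4: u=1.370293  f(a)=+1.670e-08  f'(a)=-2.060e+00  a ← 11.954741 − (+1.670e-08/-2.060e+00) = 11.954741
iter 5: u=1.370293  f(a)=+0.000e+00  f'(a)=-2.060e+00  a ← 11.954741 − (+0.000e+00/-2.060e+00) = 11.954741
converged: |Δa| < 1e-12 after 5 iterations
sag = a·(cosh(S/(2a)) − 1) = 11.954741·(cosh(1.370293) − 1) = 13.093651
T_max/T_min = cosh(S/(2a)) = 2.095268

a=11.955 sag=13.094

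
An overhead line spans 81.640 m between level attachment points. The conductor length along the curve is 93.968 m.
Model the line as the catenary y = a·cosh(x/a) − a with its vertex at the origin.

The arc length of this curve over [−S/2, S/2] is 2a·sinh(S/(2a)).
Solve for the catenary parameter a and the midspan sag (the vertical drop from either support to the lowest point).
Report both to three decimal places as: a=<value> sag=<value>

seed: a₀ = √(S³/(24(L−S))) = √(81.640³/(24·12.328)) = 42.884718
iter 1: u=0.951854  f(a)=+5.707e-01  f'(a)=-6.287e-01  a ← 42.884718 − (+5.707e-01/-6.287e-01) = 43.792364
iter 2: u=0.932126  f(a)=+1.862e-02  f'(a)=-5.883e-01  a ← 43.792364 − (+1.862e-02/-5.883e-01) = 43.824015
iter 3: u=0.931453  f(a)=+2.131e-05  f'(a)=-5.870e-01  a ← 43.824015 − (+2.131e-05/-5.870e-01) = 43.824051
iter 4: u=0.931452  f(a)=+2.798e-11  f'(a)=-5.870e-01  a ← 43.824051 − (+2.798e-11/-5.870e-01) = 43.824051
iter 5: u=0.931452  f(a)=+1.421e-14  f'(a)=-5.870e-01  a ← 43.824051 − (+1.421e-14/-5.870e-01) = 43.824051
converged: |Δa| < 1e-12 after 5 iterations
sag = a·(cosh(S/(2a)) − 1) = 43.824051·(cosh(0.931452) − 1) = 20.425803
T_max/T_min = cosh(S/(2a)) = 1.466087

a=43.824 sag=20.426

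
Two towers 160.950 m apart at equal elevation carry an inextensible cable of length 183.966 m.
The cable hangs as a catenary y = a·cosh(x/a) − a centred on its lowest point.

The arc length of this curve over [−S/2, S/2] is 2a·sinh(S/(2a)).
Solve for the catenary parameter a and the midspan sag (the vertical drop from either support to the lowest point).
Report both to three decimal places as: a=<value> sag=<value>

a=88.684 sag=39.088

seed: a₀ = √(S³/(24(L−S))) = √(160.950³/(24·23.016)) = 86.879223
iter 1: u=0.926286  f(a)=+1.008e+00  f'(a)=-5.767e-01  a ← 86.879223 − (+1.008e+00/-5.767e-01) = 88.626717
iter 2: u=0.908022  f(a)=+3.121e-02  f'(a)=-5.415e-01  a ← 88.626717 − (+3.121e-02/-5.415e-01) = 88.684354
iter 3: u=0.907432  f(a)=+3.205e-05  f'(a)=-5.404e-01  a ← 88.684354 − (+3.205e-05/-5.404e-01) = 88.684413
iter 4: u=0.907431  f(a)=+3.382e-11  f'(a)=-5.404e-01  a ← 88.684413 − (+3.382e-11/-5.404e-01) = 88.684413
converged: |Δa| < 1e-12 after 4 iterations
sag = a·(cosh(S/(2a)) − 1) = 88.684413·(cosh(0.907431) − 1) = 39.088031
T_max/T_min = cosh(S/(2a)) = 1.440754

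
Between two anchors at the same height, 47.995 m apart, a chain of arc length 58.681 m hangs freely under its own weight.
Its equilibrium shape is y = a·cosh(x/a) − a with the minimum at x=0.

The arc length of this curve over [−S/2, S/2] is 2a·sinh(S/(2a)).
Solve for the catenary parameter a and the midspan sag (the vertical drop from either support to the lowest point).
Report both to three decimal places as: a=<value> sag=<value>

a=21.423 sag=14.906

seed: a₀ = √(S³/(24(L−S))) = √(47.995³/(24·10.686)) = 20.762555
iter 1: u=1.155807  f(a)=+7.369e-01  f'(a)=-1.174e+00  a ← 20.762555 − (+7.369e-01/-1.174e+00) = 21.390453
iter 2: u=1.121879  f(a)=+3.475e-02  f'(a)=-1.065e+00  a ← 21.390453 − (+3.475e-02/-1.065e+00) = 21.423073
iter 3: u=1.120171  f(a)=+8.574e-05  f'(a)=-1.060e+00  a ← 21.423073 − (+8.574e-05/-1.060e+00) = 21.423154
iter 4: u=1.120167  f(a)=+5.248e-10  f'(a)=-1.060e+00  a ← 21.423154 − (+5.248e-10/-1.060e+00) = 21.423154
iter 5: u=1.120167  f(a)=+7.105e-15  f'(a)=-1.060e+00  a ← 21.423154 − (+7.105e-15/-1.060e+00) = 21.423154
converged: |Δa| < 1e-12 after 5 iterations
sag = a·(cosh(S/(2a)) − 1) = 21.423154·(cosh(1.120167) − 1) = 14.906124
T_max/T_min = cosh(S/(2a)) = 1.695795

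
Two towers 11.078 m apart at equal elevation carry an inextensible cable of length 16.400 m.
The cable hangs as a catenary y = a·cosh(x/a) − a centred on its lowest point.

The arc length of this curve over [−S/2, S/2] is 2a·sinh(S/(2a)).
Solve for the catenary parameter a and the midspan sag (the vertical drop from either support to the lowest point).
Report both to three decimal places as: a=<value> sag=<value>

seed: a₀ = √(S³/(24(L−S))) = √(11.078³/(24·5.322)) = 3.262488
iter 1: u=1.697784  f(a)=+8.218e-01  f'(a)=-4.305e+00  a ← 3.262488 − (+8.218e-01/-4.305e+00) = 3.453385
iter 2: u=1.603934  f(a)=+7.765e-02  f'(a)=-3.527e+00  a ← 3.453385 − (+7.765e-02/-3.527e+00) = 3.475403
iter 3: u=1.593772  f(a)=+8.530e-04  f'(a)=-3.450e+00  a ← 3.475403 − (+8.530e-04/-3.450e+00) = 3.475651
iter 4: u=1.593658  f(a)=+1.054e-07  f'(a)=-3.449e+00  a ← 3.475651 − (+1.054e-07/-3.449e+00) = 3.475651
iter 5: u=1.593658  f(a)=+7.105e-15  f'(a)=-3.449e+00  a ← 3.475651 − (+7.105e-15/-3.449e+00) = 3.475651
converged: |Δa| < 1e-12 after 5 iterations
sag = a·(cosh(S/(2a)) − 1) = 3.475651·(cosh(1.593658) − 1) = 5.430535
T_max/T_min = cosh(S/(2a)) = 2.562451

a=3.476 sag=5.431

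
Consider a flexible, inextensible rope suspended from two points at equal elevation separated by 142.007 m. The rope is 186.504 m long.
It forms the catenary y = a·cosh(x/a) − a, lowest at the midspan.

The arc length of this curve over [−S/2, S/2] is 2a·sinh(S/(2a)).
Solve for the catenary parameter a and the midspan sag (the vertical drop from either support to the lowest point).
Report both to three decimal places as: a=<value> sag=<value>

seed: a₀ = √(S³/(24(L−S))) = √(142.007³/(24·44.497)) = 51.783767
iter 1: u=1.371154  f(a)=+4.375e+00  f'(a)=-2.064e+00  a ← 51.783767 − (+4.375e+00/-2.064e+00) = 53.903330
iter 2: u=1.317238  f(a)=+2.830e-01  f'(a)=-1.805e+00  a ← 53.903330 − (+2.830e-01/-1.805e+00) = 54.060091
iter 3: u=1.313418  f(a)=+1.365e-03  f'(a)=-1.788e+00  a ← 54.060091 − (+1.365e-03/-1.788e+00) = 54.060855
iter 4: u=1.313400  f(a)=+3.207e-08  f'(a)=-1.788e+00  a ← 54.060855 − (+3.207e-08/-1.788e+00) = 54.060855
iter 5: u=1.313400  f(a)=+0.000e+00  f'(a)=-1.788e+00  a ← 54.060855 − (+0.000e+00/-1.788e+00) = 54.060855
converged: |Δa| < 1e-12 after 5 iterations
sag = a·(cosh(S/(2a)) − 1) = 54.060855·(cosh(1.313400) − 1) = 53.728345
T_max/T_min = cosh(S/(2a)) = 1.993849

a=54.061 sag=53.728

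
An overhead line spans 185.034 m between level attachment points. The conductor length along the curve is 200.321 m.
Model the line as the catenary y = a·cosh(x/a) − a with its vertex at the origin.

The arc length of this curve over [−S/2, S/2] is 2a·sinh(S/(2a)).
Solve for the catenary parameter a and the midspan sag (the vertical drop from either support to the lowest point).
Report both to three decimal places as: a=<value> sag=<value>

a=133.003 sag=33.496

seed: a₀ = √(S³/(24(L−S))) = √(185.034³/(24·15.287)) = 131.404595
iter 1: u=0.704062  f(a)=+3.834e-01  f'(a)=-2.444e-01  a ← 131.404595 − (+3.834e-01/-2.444e-01) = 132.973243
iter 2: u=0.695757  f(a)=+6.973e-03  f'(a)=-2.356e-01  a ← 132.973243 − (+6.973e-03/-2.356e-01) = 133.002842
iter 3: u=0.695602  f(a)=+2.402e-06  f'(a)=-2.354e-01  a ← 133.002842 − (+2.402e-06/-2.354e-01) = 133.002852
iter 4: u=0.695602  f(a)=+2.842e-13  f'(a)=-2.354e-01  a ← 133.002852 − (+2.842e-13/-2.354e-01) = 133.002852
converged: |Δa| < 1e-12 after 4 iterations
sag = a·(cosh(S/(2a)) − 1) = 133.002852·(cosh(0.695602) − 1) = 33.496050
T_max/T_min = cosh(S/(2a)) = 1.251845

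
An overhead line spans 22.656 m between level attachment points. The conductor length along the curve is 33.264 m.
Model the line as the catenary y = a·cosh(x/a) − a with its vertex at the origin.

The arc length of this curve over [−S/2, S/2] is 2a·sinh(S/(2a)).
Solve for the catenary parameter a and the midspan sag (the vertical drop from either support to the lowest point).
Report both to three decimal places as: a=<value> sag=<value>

seed: a₀ = √(S³/(24(L−S))) = √(22.656³/(24·10.608)) = 6.758534
iter 1: u=1.676103  f(a)=+1.594e+00  f'(a)=-4.114e+00  a ← 6.758534 − (+1.594e+00/-4.114e+00) = 7.145899
iter 2: u=1.585245  f(a)=+1.473e-01  f'(a)=-3.386e+00  a ← 7.145899 − (+1.473e-01/-3.386e+00) = 7.189398
iter 3: u=1.575654  f(a)=+1.541e-03  f'(a)=-3.315e+00  a ← 7.189398 − (+1.541e-03/-3.315e+00) = 7.189862
iter 4: u=1.575552  f(a)=+1.725e-07  f'(a)=-3.315e+00  a ← 7.189862 − (+1.725e-07/-3.315e+00) = 7.189862
iter 5: u=1.575552  f(a)=+0.000e+00  f'(a)=-3.315e+00  a ← 7.189862 − (+0.000e+00/-3.315e+00) = 7.189862
converged: |Δa| < 1e-12 after 5 iterations
sag = a·(cosh(S/(2a)) − 1) = 7.189862·(cosh(1.575552) − 1) = 10.929672
T_max/T_min = cosh(S/(2a)) = 2.520150

a=7.190 sag=10.930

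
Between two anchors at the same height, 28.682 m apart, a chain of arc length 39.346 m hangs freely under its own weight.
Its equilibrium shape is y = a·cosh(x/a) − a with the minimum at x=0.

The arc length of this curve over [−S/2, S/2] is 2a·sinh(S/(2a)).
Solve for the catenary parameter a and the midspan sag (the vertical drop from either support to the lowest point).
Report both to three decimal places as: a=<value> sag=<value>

seed: a₀ = √(S³/(24(L−S))) = √(28.682³/(24·10.664)) = 9.601707
iter 1: u=1.493589  f(a)=+1.255e+00  f'(a)=-2.758e+00  a ← 9.601707 − (+1.255e+00/-2.758e+00) = 10.056626
iter 2: u=1.426025  f(a)=+9.468e-02  f'(a)=-2.356e+00  a ← 10.056626 − (+9.468e-02/-2.356e+00) = 10.096810
iter 3: u=1.420350  f(a)=+6.364e-04  f'(a)=-2.324e+00  a ← 10.096810 − (+6.364e-04/-2.324e+00) = 10.097084
iter 4: u=1.420311  f(a)=+2.918e-08  f'(a)=-2.324e+00  a ← 10.097084 − (+2.918e-08/-2.324e+00) = 10.097084
iter 5: u=1.420311  f(a)=+7.105e-15  f'(a)=-2.324e+00  a ← 10.097084 − (+7.105e-15/-2.324e+00) = 10.097084
converged: |Δa| < 1e-12 after 5 iterations
sag = a·(cosh(S/(2a)) − 1) = 10.097084·(cosh(1.420311) − 1) = 12.015764
T_max/T_min = cosh(S/(2a)) = 2.190023

a=10.097 sag=12.016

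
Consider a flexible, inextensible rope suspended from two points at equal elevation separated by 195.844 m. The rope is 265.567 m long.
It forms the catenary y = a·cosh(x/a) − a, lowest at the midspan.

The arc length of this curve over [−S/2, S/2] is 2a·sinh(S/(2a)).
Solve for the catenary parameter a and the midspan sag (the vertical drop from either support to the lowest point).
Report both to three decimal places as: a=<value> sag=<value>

a=70.319 sag=79.935

seed: a₀ = √(S³/(24(L−S))) = √(195.844³/(24·69.723)) = 66.999529
iter 1: u=1.461533  f(a)=+7.837e+00  f'(a)=-2.561e+00  a ← 66.999529 − (+7.837e+00/-2.561e+00) = 70.059409
iter 2: u=1.397699  f(a)=+5.688e-01  f'(a)=-2.202e+00  a ← 70.059409 − (+5.688e-01/-2.202e+00) = 70.317780
iter 3: u=1.392564  f(a)=+3.516e-03  f'(a)=-2.175e+00  a ← 70.317780 − (+3.516e-03/-2.175e+00) = 70.319397
iter 4: u=1.392532  f(a)=+1.361e-07  f'(a)=-2.174e+00  a ← 70.319397 − (+1.361e-07/-2.174e+00) = 70.319397
iter 5: u=1.392532  f(a)=-5.684e-14  f'(a)=-2.174e+00  a ← 70.319397 − (-5.684e-14/-2.174e+00) = 70.319397
converged: |Δa| < 1e-12 after 5 iterations
sag = a·(cosh(S/(2a)) − 1) = 70.319397·(cosh(1.392532) − 1) = 79.934639
T_max/T_min = cosh(S/(2a)) = 2.136737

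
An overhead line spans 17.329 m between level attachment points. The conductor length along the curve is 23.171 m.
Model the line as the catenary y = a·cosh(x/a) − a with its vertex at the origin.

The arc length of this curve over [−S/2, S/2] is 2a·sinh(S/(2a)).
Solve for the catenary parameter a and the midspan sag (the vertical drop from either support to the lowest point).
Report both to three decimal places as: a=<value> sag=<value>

seed: a₀ = √(S³/(24(L−S))) = √(17.329³/(24·5.842)) = 6.092196
iter 1: u=1.422229  f(a)=+6.201e-01  f'(a)=-2.335e+00  a ← 6.092196 − (+6.201e-01/-2.335e+00) = 6.357780
iter 2: u=1.362819  f(a)=+4.286e-02  f'(a)=-2.022e+00  a ← 6.357780 − (+4.286e-02/-2.022e+00) = 6.378971
iter 3: u=1.358291  f(a)=+2.383e-04  f'(a)=-2.000e+00  a ← 6.378971 − (+2.383e-04/-2.000e+00) = 6.379090
iter 4: u=1.358266  f(a)=+7.457e-09  f'(a)=-2.000e+00  a ← 6.379090 − (+7.457e-09/-2.000e+00) = 6.379090
iter 5: u=1.358266  f(a)=+3.553e-15  f'(a)=-2.000e+00  a ← 6.379090 − (+3.553e-15/-2.000e+00) = 6.379090
converged: |Δa| < 1e-12 after 5 iterations
sag = a·(cosh(S/(2a)) − 1) = 6.379090·(cosh(1.358266) − 1) = 6.846514
T_max/T_min = cosh(S/(2a)) = 2.073274

a=6.379 sag=6.847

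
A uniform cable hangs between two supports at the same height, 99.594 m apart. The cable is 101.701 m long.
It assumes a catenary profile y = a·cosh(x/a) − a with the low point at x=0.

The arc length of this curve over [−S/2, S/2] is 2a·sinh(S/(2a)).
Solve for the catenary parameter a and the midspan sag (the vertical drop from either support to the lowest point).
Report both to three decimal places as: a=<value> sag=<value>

seed: a₀ = √(S³/(24(L−S))) = √(99.594³/(24·2.107)) = 139.769327
iter 1: u=0.356280  f(a)=+1.341e-02  f'(a)=-3.053e-02  a ← 139.769327 − (+1.341e-02/-3.053e-02) = 140.208610
iter 2: u=0.355164  f(a)=+6.350e-05  f'(a)=-3.025e-02  a ← 140.208610 − (+6.350e-05/-3.025e-02) = 140.210710
iter 3: u=0.355158  f(a)=+1.438e-09  f'(a)=-3.024e-02  a ← 140.210710 − (+1.438e-09/-3.024e-02) = 140.210710
iter 4: u=0.355158  f(a)=+1.421e-14  f'(a)=-3.024e-02  a ← 140.210710 − (+1.421e-14/-3.024e-02) = 140.210710
converged: |Δa| < 1e-12 after 4 iterations
sag = a·(cosh(S/(2a)) − 1) = 140.210710·(cosh(0.355158) − 1) = 8.936253
T_max/T_min = cosh(S/(2a)) = 1.063734

a=140.211 sag=8.936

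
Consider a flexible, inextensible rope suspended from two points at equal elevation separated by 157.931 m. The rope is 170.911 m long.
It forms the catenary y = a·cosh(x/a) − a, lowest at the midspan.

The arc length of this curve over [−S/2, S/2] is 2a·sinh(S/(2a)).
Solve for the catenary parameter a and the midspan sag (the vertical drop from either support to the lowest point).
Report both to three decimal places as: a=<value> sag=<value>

a=113.810 sag=28.511

seed: a₀ = √(S³/(24(L−S))) = √(157.931³/(24·12.980)) = 112.449651
iter 1: u=0.702230  f(a)=+3.238e-01  f'(a)=-2.424e-01  a ← 112.449651 − (+3.238e-01/-2.424e-01) = 113.785302
iter 2: u=0.693987  f(a)=+5.860e-03  f'(a)=-2.337e-01  a ← 113.785302 − (+5.860e-03/-2.337e-01) = 113.810372
iter 3: u=0.693834  f(a)=+1.997e-06  f'(a)=-2.336e-01  a ← 113.810372 − (+1.997e-06/-2.336e-01) = 113.810381
iter 4: u=0.693834  f(a)=+2.274e-13  f'(a)=-2.336e-01  a ← 113.810381 − (+2.274e-13/-2.336e-01) = 113.810381
converged: |Δa| < 1e-12 after 4 iterations
sag = a·(cosh(S/(2a)) − 1) = 113.810381·(cosh(0.693834) − 1) = 28.511245
T_max/T_min = cosh(S/(2a)) = 1.250515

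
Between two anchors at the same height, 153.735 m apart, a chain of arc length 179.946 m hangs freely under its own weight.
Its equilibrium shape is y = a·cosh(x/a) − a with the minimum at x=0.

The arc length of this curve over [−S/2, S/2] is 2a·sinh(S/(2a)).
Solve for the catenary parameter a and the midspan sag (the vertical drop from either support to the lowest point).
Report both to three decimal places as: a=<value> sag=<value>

seed: a₀ = √(S³/(24(L−S))) = √(153.735³/(24·26.211)) = 75.999671
iter 1: u=1.011419  f(a)=+1.374e+00  f'(a)=-7.630e-01  a ← 75.999671 − (+1.374e+00/-7.630e-01) = 77.800267
iter 2: u=0.988011  f(a)=+5.034e-02  f'(a)=-7.080e-01  a ← 77.800267 − (+5.034e-02/-7.080e-01) = 77.871369
iter 3: u=0.987109  f(a)=+7.328e-05  f'(a)=-7.059e-01  a ← 77.871369 − (+7.328e-05/-7.059e-01) = 77.871472
iter 4: u=0.987107  f(a)=+1.558e-10  f'(a)=-7.059e-01  a ← 77.871472 − (+1.558e-10/-7.059e-01) = 77.871472
iter 5: u=0.987107  f(a)=+2.842e-14  f'(a)=-7.059e-01  a ← 77.871472 − (+2.842e-14/-7.059e-01) = 77.871472
converged: |Δa| < 1e-12 after 5 iterations
sag = a·(cosh(S/(2a)) − 1) = 77.871472·(cosh(0.987107) − 1) = 41.120573
T_max/T_min = cosh(S/(2a)) = 1.528057

a=77.871 sag=41.121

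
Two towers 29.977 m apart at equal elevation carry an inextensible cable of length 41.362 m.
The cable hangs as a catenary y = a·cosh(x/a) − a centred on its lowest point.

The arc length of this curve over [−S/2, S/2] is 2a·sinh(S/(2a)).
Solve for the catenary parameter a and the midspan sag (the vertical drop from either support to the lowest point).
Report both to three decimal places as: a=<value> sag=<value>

seed: a₀ = √(S³/(24(L−S))) = √(29.977³/(24·11.385)) = 9.929105
iter 1: u=1.509552  f(a)=+1.370e+00  f'(a)=-2.860e+00  a ← 9.929105 − (+1.370e+00/-2.860e+00) = 10.408033
iter 2: u=1.440090  f(a)=+1.053e-01  f'(a)=-2.436e+00  a ← 10.408033 − (+1.053e-01/-2.436e+00) = 10.451283
iter 3: u=1.434130  f(a)=+7.378e-04  f'(a)=-2.402e+00  a ← 10.451283 − (+7.378e-04/-2.402e+00) = 10.451591
iter 4: u=1.434088  f(a)=+3.675e-08  f'(a)=-2.401e+00  a ← 10.451591 − (+3.675e-08/-2.401e+00) = 10.451591
iter 5: u=1.434088  f(a)=+7.105e-15  f'(a)=-2.401e+00  a ← 10.451591 − (+7.105e-15/-2.401e+00) = 10.451591
converged: |Δa| < 1e-12 after 5 iterations
sag = a·(cosh(S/(2a)) − 1) = 10.451591·(cosh(1.434088) − 1) = 12.720365
T_max/T_min = cosh(S/(2a)) = 2.217075

a=10.452 sag=12.720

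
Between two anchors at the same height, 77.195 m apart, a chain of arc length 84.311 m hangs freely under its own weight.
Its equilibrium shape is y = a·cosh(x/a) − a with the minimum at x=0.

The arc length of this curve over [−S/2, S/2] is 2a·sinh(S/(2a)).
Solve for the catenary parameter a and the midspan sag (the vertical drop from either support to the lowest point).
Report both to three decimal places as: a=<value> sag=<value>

a=52.602 sag=14.808

seed: a₀ = √(S³/(24(L−S))) = √(77.195³/(24·7.116)) = 51.899141
iter 1: u=0.743702  f(a)=+1.994e-01  f'(a)=-2.897e-01  a ← 51.899141 − (+1.994e-01/-2.897e-01) = 52.587460
iter 2: u=0.733968  f(a)=+4.036e-03  f'(a)=-2.781e-01  a ← 52.587460 − (+4.036e-03/-2.781e-01) = 52.601975
iter 3: u=0.733765  f(a)=+1.730e-06  f'(a)=-2.778e-01  a ← 52.601975 − (+1.730e-06/-2.778e-01) = 52.601981
iter 4: u=0.733765  f(a)=+3.268e-13  f'(a)=-2.778e-01  a ← 52.601981 − (+3.268e-13/-2.778e-01) = 52.601981
converged: |Δa| < 1e-12 after 4 iterations
sag = a·(cosh(S/(2a)) − 1) = 52.601981·(cosh(0.733765) − 1) = 14.807622
T_max/T_min = cosh(S/(2a)) = 1.281503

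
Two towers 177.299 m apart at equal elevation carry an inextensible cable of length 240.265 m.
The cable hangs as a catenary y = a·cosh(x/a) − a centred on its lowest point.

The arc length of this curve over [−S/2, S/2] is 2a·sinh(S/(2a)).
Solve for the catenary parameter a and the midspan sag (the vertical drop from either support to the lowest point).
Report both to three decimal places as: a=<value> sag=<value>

seed: a₀ = √(S³/(24(L−S))) = √(177.299³/(24·62.966)) = 60.729647
iter 1: u=1.459740  f(a)=+7.059e+00  f'(a)=-2.550e+00  a ← 60.729647 − (+7.059e+00/-2.550e+00) = 63.497401
iter 2: u=1.396112  f(a)=+5.113e-01  f'(a)=-2.193e+00  a ← 63.497401 − (+5.113e-01/-2.193e+00) = 63.730511
iter 3: u=1.391006  f(a)=+3.145e-03  f'(a)=-2.166e+00  a ← 63.730511 − (+3.145e-03/-2.166e+00) = 63.731962
iter 4: u=1.390974  f(a)=+1.206e-07  f'(a)=-2.166e+00  a ← 63.731962 − (+1.206e-07/-2.166e+00) = 63.731962
iter 5: u=1.390974  f(a)=+2.842e-14  f'(a)=-2.166e+00  a ← 63.731962 − (+2.842e-14/-2.166e+00) = 63.731962
converged: |Δa| < 1e-12 after 5 iterations
sag = a·(cosh(S/(2a)) − 1) = 63.731962·(cosh(1.390974) − 1) = 72.259142
T_max/T_min = cosh(S/(2a)) = 2.133798

a=63.732 sag=72.259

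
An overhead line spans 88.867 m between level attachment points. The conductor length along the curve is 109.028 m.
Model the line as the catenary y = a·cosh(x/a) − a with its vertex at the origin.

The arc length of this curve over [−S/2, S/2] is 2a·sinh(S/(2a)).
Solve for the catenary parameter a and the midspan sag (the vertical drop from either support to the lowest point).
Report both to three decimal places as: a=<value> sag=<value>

seed: a₀ = √(S³/(24(L−S))) = √(88.867³/(24·20.161)) = 38.084576
iter 1: u=1.166706  f(a)=+1.417e+00  f'(a)=-1.210e+00  a ← 38.084576 − (+1.417e+00/-1.210e+00) = 39.255999
iter 2: u=1.131891  f(a)=+6.803e-02  f'(a)=-1.096e+00  a ← 39.255999 − (+6.803e-02/-1.096e+00) = 39.318045
iter 3: u=1.130105  f(a)=+1.742e-04  f'(a)=-1.091e+00  a ← 39.318045 − (+1.742e-04/-1.091e+00) = 39.318204
iter 4: u=1.130100  f(a)=+1.148e-09  f'(a)=-1.091e+00  a ← 39.318204 − (+1.148e-09/-1.091e+00) = 39.318204
iter 5: u=1.130100  f(a)=-1.421e-14  f'(a)=-1.091e+00  a ← 39.318204 − (-1.421e-14/-1.091e+00) = 39.318204
converged: |Δa| < 1e-12 after 5 iterations
sag = a·(cosh(S/(2a)) − 1) = 39.318204·(cosh(1.130100) − 1) = 27.895614
T_max/T_min = cosh(S/(2a)) = 1.709483

a=39.318 sag=27.896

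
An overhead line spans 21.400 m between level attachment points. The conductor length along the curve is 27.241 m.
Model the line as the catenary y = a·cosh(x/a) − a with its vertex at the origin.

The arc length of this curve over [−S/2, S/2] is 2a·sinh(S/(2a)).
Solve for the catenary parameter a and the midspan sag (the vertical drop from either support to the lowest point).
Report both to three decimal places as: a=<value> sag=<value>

seed: a₀ = √(S³/(24(L−S))) = √(21.400³/(24·5.841)) = 8.361254
iter 1: u=1.279712  f(a)=+4.974e-01  f'(a)=-1.640e+00  a ← 8.361254 − (+4.974e-01/-1.640e+00) = 8.664566
iter 2: u=1.234915  f(a)=+2.834e-02  f'(a)=-1.458e+00  a ← 8.664566 − (+2.834e-02/-1.458e+00) = 8.684011
iter 3: u=1.232150  f(a)=+1.044e-04  f'(a)=-1.447e+00  a ← 8.684011 − (+1.044e-04/-1.447e+00) = 8.684083
iter 4: u=1.232139  f(a)=+1.427e-09  f'(a)=-1.447e+00  a ← 8.684083 − (+1.427e-09/-1.447e+00) = 8.684083
iter 5: u=1.232139  f(a)=+3.553e-15  f'(a)=-1.447e+00  a ← 8.684083 − (+3.553e-15/-1.447e+00) = 8.684083
converged: |Δa| < 1e-12 after 5 iterations
sag = a·(cosh(S/(2a)) − 1) = 8.684083·(cosh(1.232139) − 1) = 7.469286
T_max/T_min = cosh(S/(2a)) = 1.860112

a=8.684 sag=7.469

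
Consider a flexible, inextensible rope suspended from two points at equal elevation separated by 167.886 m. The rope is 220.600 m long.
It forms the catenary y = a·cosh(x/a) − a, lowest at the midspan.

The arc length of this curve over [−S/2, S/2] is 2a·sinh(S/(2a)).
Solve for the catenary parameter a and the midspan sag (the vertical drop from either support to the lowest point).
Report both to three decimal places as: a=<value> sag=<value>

seed: a₀ = √(S³/(24(L−S))) = √(167.886³/(24·52.714)) = 61.157978
iter 1: u=1.372560  f(a)=+5.194e+00  f'(a)=-2.071e+00  a ← 61.157978 − (+5.194e+00/-2.071e+00) = 63.665687
iter 2: u=1.318497  f(a)=+3.366e-01  f'(a)=-1.811e+00  a ← 63.665687 − (+3.366e-01/-1.811e+00) = 63.851550
iter 3: u=1.314659  f(a)=+1.630e-03  f'(a)=-1.793e+00  a ← 63.851550 − (+1.630e-03/-1.793e+00) = 63.852459
iter 4: u=1.314640  f(a)=+3.861e-08  f'(a)=-1.793e+00  a ← 63.852459 − (+3.861e-08/-1.793e+00) = 63.852459
iter 5: u=1.314640  f(a)=+5.684e-14  f'(a)=-1.793e+00  a ← 63.852459 − (+5.684e-14/-1.793e+00) = 63.852459
converged: |Δa| < 1e-12 after 5 iterations
sag = a·(cosh(S/(2a)) − 1) = 63.852459·(cosh(1.314640) − 1) = 63.596458
T_max/T_min = cosh(S/(2a)) = 1.995991

a=63.852 sag=63.596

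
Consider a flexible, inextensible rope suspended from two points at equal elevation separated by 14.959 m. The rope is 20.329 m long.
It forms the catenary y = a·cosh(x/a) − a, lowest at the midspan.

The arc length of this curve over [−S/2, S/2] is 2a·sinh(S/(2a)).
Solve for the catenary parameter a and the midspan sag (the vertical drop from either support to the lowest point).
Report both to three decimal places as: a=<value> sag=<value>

a=5.351 sag=6.136

seed: a₀ = √(S³/(24(L−S))) = √(14.959³/(24·5.370)) = 5.096372
iter 1: u=1.467613  f(a)=+6.089e-01  f'(a)=-2.598e+00  a ← 5.096372 − (+6.089e-01/-2.598e+00) = 5.330770
iter 2: u=1.403081  f(a)=+4.453e-02  f'(a)=-2.230e+00  a ← 5.330770 − (+4.453e-02/-2.230e+00) = 5.350734
iter 3: u=1.397846  f(a)=+2.797e-04  f'(a)=-2.202e+00  a ← 5.350734 − (+2.797e-04/-2.202e+00) = 5.350861
iter 4: u=1.397812  f(a)=+1.118e-08  f'(a)=-2.202e+00  a ← 5.350861 − (+1.118e-08/-2.202e+00) = 5.350861
iter 5: u=1.397812  f(a)=+0.000e+00  f'(a)=-2.202e+00  a ← 5.350861 − (+0.000e+00/-2.202e+00) = 5.350861
converged: |Δa| < 1e-12 after 5 iterations
sag = a·(cosh(S/(2a)) − 1) = 5.350861·(cosh(1.397812) − 1) = 6.136035
T_max/T_min = cosh(S/(2a)) = 2.146738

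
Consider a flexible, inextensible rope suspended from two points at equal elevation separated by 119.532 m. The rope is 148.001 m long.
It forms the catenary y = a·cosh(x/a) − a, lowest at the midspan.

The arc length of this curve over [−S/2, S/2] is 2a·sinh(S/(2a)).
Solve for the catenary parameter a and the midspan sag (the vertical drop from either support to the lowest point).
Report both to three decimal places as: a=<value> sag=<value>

a=51.692 sag=38.575

seed: a₀ = √(S³/(24(L−S))) = √(119.532³/(24·28.469)) = 49.995919
iter 1: u=1.195418  f(a)=+2.105e+00  f'(a)=-1.310e+00  a ← 49.995919 − (+2.105e+00/-1.310e+00) = 51.602438
iter 2: u=1.158201  f(a)=+1.057e-01  f'(a)=-1.182e+00  a ← 51.602438 − (+1.057e-01/-1.182e+00) = 51.691904
iter 3: u=1.156197  f(a)=+2.978e-04  f'(a)=-1.175e+00  a ← 51.691904 − (+2.978e-04/-1.175e+00) = 51.692158
iter 4: u=1.156191  f(a)=+2.379e-09  f'(a)=-1.175e+00  a ← 51.692158 − (+2.379e-09/-1.175e+00) = 51.692158
iter 5: u=1.156191  f(a)=+0.000e+00  f'(a)=-1.175e+00  a ← 51.692158 − (+0.000e+00/-1.175e+00) = 51.692158
converged: |Δa| < 1e-12 after 5 iterations
sag = a·(cosh(S/(2a)) − 1) = 51.692158·(cosh(1.156191) − 1) = 38.574963
T_max/T_min = cosh(S/(2a)) = 1.746244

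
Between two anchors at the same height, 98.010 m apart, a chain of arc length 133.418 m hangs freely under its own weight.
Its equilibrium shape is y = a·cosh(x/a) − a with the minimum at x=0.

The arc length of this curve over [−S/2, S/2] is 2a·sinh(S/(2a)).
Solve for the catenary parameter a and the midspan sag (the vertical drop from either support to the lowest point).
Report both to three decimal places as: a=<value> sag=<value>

a=34.957 sag=40.356

seed: a₀ = √(S³/(24(L−S))) = √(98.010³/(24·35.408)) = 33.285054
iter 1: u=1.472282  f(a)=+4.042e+00  f'(a)=-2.626e+00  a ← 33.285054 − (+4.042e+00/-2.626e+00) = 34.824212
iter 2: u=1.407211  f(a)=+2.973e-01  f'(a)=-2.253e+00  a ← 34.824212 − (+2.973e-01/-2.253e+00) = 34.956170
iter 3: u=1.401898  f(a)=+1.890e-03  f'(a)=-2.224e+00  a ← 34.956170 − (+1.890e-03/-2.224e+00) = 34.957020
iter 4: u=1.401864  f(a)=+7.748e-08  f'(a)=-2.224e+00  a ← 34.957020 − (+7.748e-08/-2.224e+00) = 34.957020
iter 5: u=1.401864  f(a)=+2.842e-14  f'(a)=-2.224e+00  a ← 34.957020 − (+2.842e-14/-2.224e+00) = 34.957020
converged: |Δa| < 1e-12 after 5 iterations
sag = a·(cosh(S/(2a)) − 1) = 34.957020·(cosh(1.401864) − 1) = 40.356219
T_max/T_min = cosh(S/(2a)) = 2.154452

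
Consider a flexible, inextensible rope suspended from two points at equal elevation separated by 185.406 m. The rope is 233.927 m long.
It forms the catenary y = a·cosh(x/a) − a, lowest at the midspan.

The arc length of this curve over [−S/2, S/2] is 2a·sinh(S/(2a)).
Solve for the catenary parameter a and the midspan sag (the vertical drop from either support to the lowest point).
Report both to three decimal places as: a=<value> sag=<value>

seed: a₀ = √(S³/(24(L−S))) = √(185.406³/(24·48.521)) = 73.980146
iter 1: u=1.253079  f(a)=+3.955e+00  f'(a)=-1.530e+00  a ← 73.980146 − (+3.955e+00/-1.530e+00) = 76.565785
iter 2: u=1.210763  f(a)=+2.168e-01  f'(a)=-1.366e+00  a ← 76.565785 − (+2.168e-01/-1.366e+00) = 76.724491
iter 3: u=1.208258  f(a)=+7.351e-04  f'(a)=-1.357e+00  a ← 76.724491 − (+7.351e-04/-1.357e+00) = 76.725032
iter 4: u=1.208250  f(a)=+8.515e-09  f'(a)=-1.357e+00  a ← 76.725032 − (+8.515e-09/-1.357e+00) = 76.725032
iter 5: u=1.208250  f(a)=+0.000e+00  f'(a)=-1.357e+00  a ← 76.725032 − (+0.000e+00/-1.357e+00) = 76.725032
converged: |Δa| < 1e-12 after 5 iterations
sag = a·(cosh(S/(2a)) − 1) = 76.725032·(cosh(1.208250) − 1) = 63.157743
T_max/T_min = cosh(S/(2a)) = 1.823170

a=76.725 sag=63.158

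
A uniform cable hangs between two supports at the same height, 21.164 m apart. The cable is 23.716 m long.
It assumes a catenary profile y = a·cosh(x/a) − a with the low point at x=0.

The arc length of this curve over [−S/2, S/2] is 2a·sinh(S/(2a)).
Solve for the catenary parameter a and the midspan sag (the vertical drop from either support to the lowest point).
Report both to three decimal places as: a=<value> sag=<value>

a=12.660 sag=4.686

seed: a₀ = √(S³/(24(L−S))) = √(21.164³/(24·2.552)) = 12.440868
iter 1: u=0.850584  f(a)=+9.392e-02  f'(a)=-4.407e-01  a ← 12.440868 − (+9.392e-02/-4.407e-01) = 12.653983
iter 2: u=0.836258  f(a)=+2.468e-03  f'(a)=-4.178e-01  a ← 12.653983 − (+2.468e-03/-4.178e-01) = 12.659889
iter 3: u=0.835868  f(a)=+1.806e-06  f'(a)=-4.172e-01  a ← 12.659889 − (+1.806e-06/-4.172e-01) = 12.659893
iter 4: u=0.835868  f(a)=+9.699e-13  f'(a)=-4.172e-01  a ← 12.659893 − (+9.699e-13/-4.172e-01) = 12.659893
converged: |Δa| < 1e-12 after 4 iterations
sag = a·(cosh(S/(2a)) − 1) = 12.659893·(cosh(0.835868) − 1) = 4.686146
T_max/T_min = cosh(S/(2a)) = 1.370157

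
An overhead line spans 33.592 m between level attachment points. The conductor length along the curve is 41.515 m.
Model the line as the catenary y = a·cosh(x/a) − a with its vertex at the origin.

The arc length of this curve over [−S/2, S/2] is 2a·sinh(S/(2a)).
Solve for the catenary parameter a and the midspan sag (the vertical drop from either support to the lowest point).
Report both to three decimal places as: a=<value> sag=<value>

seed: a₀ = √(S³/(24(L−S))) = √(33.592³/(24·7.923)) = 14.118981
iter 1: u=1.189604  f(a)=+5.799e-01  f'(a)=-1.289e+00  a ← 14.118981 − (+5.799e-01/-1.289e+00) = 14.568715
iter 2: u=1.152881  f(a)=+2.886e-02  f'(a)=-1.164e+00  a ← 14.568715 − (+2.886e-02/-1.164e+00) = 14.593509
iter 3: u=1.150923  f(a)=+7.977e-05  f'(a)=-1.158e+00  a ← 14.593509 − (+7.977e-05/-1.158e+00) = 14.593578
iter 4: u=1.150917  f(a)=+6.131e-10  f'(a)=-1.157e+00  a ← 14.593578 − (+6.131e-10/-1.157e+00) = 14.593578
iter 5: u=1.150917  f(a)=-7.105e-15  f'(a)=-1.157e+00  a ← 14.593578 − (-7.105e-15/-1.157e+00) = 14.593578
converged: |Δa| < 1e-12 after 5 iterations
sag = a·(cosh(S/(2a)) − 1) = 14.593578·(cosh(1.150917) − 1) = 10.780549
T_max/T_min = cosh(S/(2a)) = 1.738719

a=14.594 sag=10.781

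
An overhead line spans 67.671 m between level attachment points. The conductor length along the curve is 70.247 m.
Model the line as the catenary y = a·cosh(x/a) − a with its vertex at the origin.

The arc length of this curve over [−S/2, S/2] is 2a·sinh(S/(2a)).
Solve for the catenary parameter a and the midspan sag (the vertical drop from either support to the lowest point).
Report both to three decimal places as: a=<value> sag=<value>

seed: a₀ = √(S³/(24(L−S))) = √(67.671³/(24·2.576)) = 70.798709
iter 1: u=0.477911  f(a)=+2.958e-02  f'(a)=-7.445e-02  a ← 70.798709 − (+2.958e-02/-7.445e-02) = 71.196025
iter 2: u=0.475244  f(a)=+2.508e-04  f'(a)=-7.319e-02  a ← 71.196025 − (+2.508e-04/-7.319e-02) = 71.199452
iter 3: u=0.475221  f(a)=+1.838e-08  f'(a)=-7.318e-02  a ← 71.199452 − (+1.838e-08/-7.318e-02) = 71.199453
iter 4: u=0.475221  f(a)=+1.421e-14  f'(a)=-7.318e-02  a ← 71.199453 − (+1.421e-14/-7.318e-02) = 71.199453
converged: |Δa| < 1e-12 after 4 iterations
sag = a·(cosh(S/(2a)) − 1) = 71.199453·(cosh(0.475221) − 1) = 8.192123
T_max/T_min = cosh(S/(2a)) = 1.115059

a=71.199 sag=8.192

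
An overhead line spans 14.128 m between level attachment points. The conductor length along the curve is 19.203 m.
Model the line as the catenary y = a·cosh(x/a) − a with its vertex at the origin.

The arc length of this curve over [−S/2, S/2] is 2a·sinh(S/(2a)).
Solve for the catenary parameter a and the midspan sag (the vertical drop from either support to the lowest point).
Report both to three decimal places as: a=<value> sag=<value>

seed: a₀ = √(S³/(24(L−S))) = √(14.128³/(24·5.075)) = 4.811687
iter 1: u=1.468092  f(a)=+5.758e-01  f'(a)=-2.601e+00  a ← 4.811687 − (+5.758e-01/-2.601e+00) = 5.033115
iter 2: u=1.403505  f(a)=+4.213e-02  f'(a)=-2.233e+00  a ← 5.033115 − (+4.213e-02/-2.233e+00) = 5.051987
iter 3: u=1.398262  f(a)=+2.650e-04  f'(a)=-2.205e+00  a ← 5.051987 − (+2.650e-04/-2.205e+00) = 5.052107
iter 4: u=1.398229  f(a)=+1.062e-08  f'(a)=-2.204e+00  a ← 5.052107 − (+1.062e-08/-2.204e+00) = 5.052107
iter 5: u=1.398229  f(a)=+3.553e-15  f'(a)=-2.204e+00  a ← 5.052107 − (+3.553e-15/-2.204e+00) = 5.052107
converged: |Δa| < 1e-12 after 5 iterations
sag = a·(cosh(S/(2a)) − 1) = 5.052107·(cosh(1.398229) − 1) = 5.797436
T_max/T_min = cosh(S/(2a)) = 2.147528

a=5.052 sag=5.797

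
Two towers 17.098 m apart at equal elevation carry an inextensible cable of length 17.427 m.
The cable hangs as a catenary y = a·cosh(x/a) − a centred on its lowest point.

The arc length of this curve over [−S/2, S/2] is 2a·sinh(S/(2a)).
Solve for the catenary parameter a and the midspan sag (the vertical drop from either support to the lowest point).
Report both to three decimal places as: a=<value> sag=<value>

a=25.233 sag=1.462

seed: a₀ = √(S³/(24(L−S))) = √(17.098³/(24·0.329)) = 25.160218
iter 1: u=0.339782  f(a)=+1.904e-03  f'(a)=-2.646e-02  a ← 25.160218 − (+1.904e-03/-2.646e-02) = 25.232203
iter 2: u=0.338813  f(a)=+8.204e-06  f'(a)=-2.623e-02  a ← 25.232203 − (+8.204e-06/-2.623e-02) = 25.232516
iter 3: u=0.338809  f(a)=+1.537e-10  f'(a)=-2.623e-02  a ← 25.232516 − (+1.537e-10/-2.623e-02) = 25.232516
iter 4: u=0.338809  f(a)=+0.000e+00  f'(a)=-2.623e-02  a ← 25.232516 − (+0.000e+00/-2.623e-02) = 25.232516
converged: |Δa| < 1e-12 after 4 iterations
sag = a·(cosh(S/(2a)) − 1) = 25.232516·(cosh(0.338809) − 1) = 1.462145
T_max/T_min = cosh(S/(2a)) = 1.057947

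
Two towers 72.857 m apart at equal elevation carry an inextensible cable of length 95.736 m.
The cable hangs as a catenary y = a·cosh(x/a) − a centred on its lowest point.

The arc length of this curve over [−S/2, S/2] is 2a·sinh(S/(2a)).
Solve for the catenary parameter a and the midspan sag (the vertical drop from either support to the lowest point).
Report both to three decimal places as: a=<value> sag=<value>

seed: a₀ = √(S³/(24(L−S))) = √(72.857³/(24·22.879)) = 26.538892
iter 1: u=1.372646  f(a)=+2.255e+00  f'(a)=-2.072e+00  a ← 26.538892 − (+2.255e+00/-2.072e+00) = 27.627205
iter 2: u=1.318573  f(a)=+1.461e-01  f'(a)=-1.811e+00  a ← 27.627205 − (+1.461e-01/-1.811e+00) = 27.707878
iter 3: u=1.314734  f(a)=+7.076e-04  f'(a)=-1.794e+00  a ← 27.707878 − (+7.076e-04/-1.794e+00) = 27.708272
iter 4: u=1.314716  f(a)=+1.677e-08  f'(a)=-1.794e+00  a ← 27.708272 − (+1.677e-08/-1.794e+00) = 27.708272
iter 5: u=1.314716  f(a)=-2.842e-14  f'(a)=-1.794e+00  a ← 27.708272 − (-2.842e-14/-1.794e+00) = 27.708272
converged: |Δa| < 1e-12 after 5 iterations
sag = a·(cosh(S/(2a)) − 1) = 27.708272·(cosh(1.314716) − 1) = 27.600803
T_max/T_min = cosh(S/(2a)) = 1.996121

a=27.708 sag=27.601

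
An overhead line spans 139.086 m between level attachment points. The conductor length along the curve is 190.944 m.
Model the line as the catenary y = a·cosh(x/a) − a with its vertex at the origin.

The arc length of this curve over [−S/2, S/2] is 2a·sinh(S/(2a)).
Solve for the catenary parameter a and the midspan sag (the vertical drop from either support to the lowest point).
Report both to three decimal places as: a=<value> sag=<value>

seed: a₀ = √(S³/(24(L−S))) = √(139.086³/(24·51.858)) = 46.495575
iter 1: u=1.495691  f(a)=+6.119e+00  f'(a)=-2.771e+00  a ← 46.495575 − (+6.119e+00/-2.771e+00) = 48.703718
iter 2: u=1.427879  f(a)=+4.629e-01  f'(a)=-2.366e+00  a ← 48.703718 − (+4.629e-01/-2.366e+00) = 48.899341
iter 3: u=1.422166  f(a)=+3.129e-03  f'(a)=-2.335e+00  a ← 48.899341 − (+3.129e-03/-2.335e+00) = 48.900682
iter 4: u=1.422127  f(a)=+1.450e-07  f'(a)=-2.334e+00  a ← 48.900682 − (+1.450e-07/-2.334e+00) = 48.900682
iter 5: u=1.422127  f(a)=+0.000e+00  f'(a)=-2.334e+00  a ← 48.900682 − (+0.000e+00/-2.334e+00) = 48.900682
converged: |Δa| < 1e-12 after 5 iterations
sag = a·(cosh(S/(2a)) − 1) = 48.900682·(cosh(1.422127) − 1) = 58.366179
T_max/T_min = cosh(S/(2a)) = 2.193566

a=48.901 sag=58.366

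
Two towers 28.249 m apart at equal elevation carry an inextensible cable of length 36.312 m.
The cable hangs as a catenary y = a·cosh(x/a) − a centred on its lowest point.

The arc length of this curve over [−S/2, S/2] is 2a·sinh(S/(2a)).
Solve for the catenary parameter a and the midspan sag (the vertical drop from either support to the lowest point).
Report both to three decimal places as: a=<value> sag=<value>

seed: a₀ = √(S³/(24(L−S))) = √(28.249³/(24·8.063)) = 10.793211
iter 1: u=1.308647  f(a)=+7.192e-01  f'(a)=-1.766e+00  a ← 10.793211 − (+7.192e-01/-1.766e+00) = 11.200460
iter 2: u=1.261064  f(a)=+4.271e-02  f'(a)=-1.562e+00  a ← 11.200460 − (+4.271e-02/-1.562e+00) = 11.227805
iter 3: u=1.257993  f(a)=+1.717e-04  f'(a)=-1.549e+00  a ← 11.227805 − (+1.717e-04/-1.549e+00) = 11.227916
iter 4: u=1.257981  f(a)=+2.798e-09  f'(a)=-1.549e+00  a ← 11.227916 − (+2.798e-09/-1.549e+00) = 11.227916
iter 5: u=1.257981  f(a)=-7.105e-15  f'(a)=-1.549e+00  a ← 11.227916 − (-7.105e-15/-1.549e+00) = 11.227916
converged: |Δa| < 1e-12 after 5 iterations
sag = a·(cosh(S/(2a)) − 1) = 11.227916·(cosh(1.257981) − 1) = 10.119366
T_max/T_min = cosh(S/(2a)) = 1.901268

a=11.228 sag=10.119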